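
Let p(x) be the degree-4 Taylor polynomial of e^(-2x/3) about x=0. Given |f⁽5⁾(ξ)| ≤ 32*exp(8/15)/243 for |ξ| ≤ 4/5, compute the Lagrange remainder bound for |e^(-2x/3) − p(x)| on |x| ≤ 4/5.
4096*exp(8/15)/11390625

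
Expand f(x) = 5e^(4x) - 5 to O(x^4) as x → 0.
20*x + 40*x**2 + 160*x**3/3 + O(x**4)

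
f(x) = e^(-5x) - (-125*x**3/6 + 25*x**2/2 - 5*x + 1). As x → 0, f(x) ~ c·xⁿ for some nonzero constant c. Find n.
4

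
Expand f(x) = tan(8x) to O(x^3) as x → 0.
8*x + O(x**3)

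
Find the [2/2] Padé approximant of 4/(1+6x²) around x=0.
4/(6*x**2 + 1)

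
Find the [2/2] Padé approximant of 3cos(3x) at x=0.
(3 - 45*x**2/4)/(3*x**2/4 + 1)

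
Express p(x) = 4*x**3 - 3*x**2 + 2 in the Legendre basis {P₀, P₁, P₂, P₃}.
P₀ + (12/5)P₁ + (-2)P₂ + (8/5)P₃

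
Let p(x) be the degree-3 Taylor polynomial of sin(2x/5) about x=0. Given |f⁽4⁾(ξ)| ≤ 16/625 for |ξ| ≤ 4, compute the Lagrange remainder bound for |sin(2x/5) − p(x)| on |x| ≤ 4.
512/1875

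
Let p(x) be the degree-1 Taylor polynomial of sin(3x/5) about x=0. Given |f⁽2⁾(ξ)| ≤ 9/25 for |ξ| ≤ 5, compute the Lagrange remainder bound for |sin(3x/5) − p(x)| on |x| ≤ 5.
9/2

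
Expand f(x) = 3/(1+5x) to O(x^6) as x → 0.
3 - 15*x + 75*x**2 - 375*x**3 + 1875*x**4 - 9375*x**5 + O(x**6)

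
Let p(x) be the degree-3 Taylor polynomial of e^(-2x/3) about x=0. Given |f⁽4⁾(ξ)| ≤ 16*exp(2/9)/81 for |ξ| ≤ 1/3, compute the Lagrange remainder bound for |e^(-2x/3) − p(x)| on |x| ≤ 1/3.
2*exp(2/9)/19683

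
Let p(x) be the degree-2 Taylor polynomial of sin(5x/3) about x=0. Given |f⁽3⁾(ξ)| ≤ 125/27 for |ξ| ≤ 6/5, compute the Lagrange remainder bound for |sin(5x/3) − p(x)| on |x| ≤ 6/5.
4/3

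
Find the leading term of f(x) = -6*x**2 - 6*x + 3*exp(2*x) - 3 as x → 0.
4*x**3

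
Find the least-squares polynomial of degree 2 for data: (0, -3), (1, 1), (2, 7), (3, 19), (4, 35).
-19/7 + (29/35)x + (15/7)x²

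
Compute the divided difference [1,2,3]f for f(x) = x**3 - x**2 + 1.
5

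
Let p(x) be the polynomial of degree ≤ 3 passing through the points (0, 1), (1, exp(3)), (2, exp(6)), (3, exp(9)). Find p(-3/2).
-35*exp(9)/16 - 189*exp(3)/16 + 105/16 + 135*exp(6)/16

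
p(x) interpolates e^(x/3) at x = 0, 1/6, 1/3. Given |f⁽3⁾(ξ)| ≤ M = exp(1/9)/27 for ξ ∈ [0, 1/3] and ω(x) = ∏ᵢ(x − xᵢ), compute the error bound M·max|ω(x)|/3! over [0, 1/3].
sqrt(3)*exp(1/9)/157464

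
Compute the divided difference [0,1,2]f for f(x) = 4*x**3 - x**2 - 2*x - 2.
11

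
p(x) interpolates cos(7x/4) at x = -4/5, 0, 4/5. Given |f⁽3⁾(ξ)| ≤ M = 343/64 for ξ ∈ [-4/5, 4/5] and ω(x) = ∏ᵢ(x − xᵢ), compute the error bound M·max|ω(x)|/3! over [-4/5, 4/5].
343*sqrt(3)/3375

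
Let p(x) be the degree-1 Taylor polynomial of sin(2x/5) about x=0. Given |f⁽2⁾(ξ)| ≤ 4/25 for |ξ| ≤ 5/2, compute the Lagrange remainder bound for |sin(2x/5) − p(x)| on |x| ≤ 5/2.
1/2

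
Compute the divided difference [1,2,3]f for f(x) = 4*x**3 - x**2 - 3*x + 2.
23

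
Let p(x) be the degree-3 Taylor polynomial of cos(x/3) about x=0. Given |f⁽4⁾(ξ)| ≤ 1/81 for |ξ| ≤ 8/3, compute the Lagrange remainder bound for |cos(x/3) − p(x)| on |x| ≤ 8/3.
512/19683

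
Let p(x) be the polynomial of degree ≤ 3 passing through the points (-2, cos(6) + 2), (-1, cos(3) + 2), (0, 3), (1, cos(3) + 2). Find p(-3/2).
cos(3) + 5*cos(6)/16 + 27/16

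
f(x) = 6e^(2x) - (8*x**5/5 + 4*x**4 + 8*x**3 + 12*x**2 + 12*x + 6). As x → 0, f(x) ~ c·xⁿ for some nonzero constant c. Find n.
6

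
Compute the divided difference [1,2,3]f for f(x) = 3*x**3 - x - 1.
18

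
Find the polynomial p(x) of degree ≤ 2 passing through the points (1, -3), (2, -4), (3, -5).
-x - 2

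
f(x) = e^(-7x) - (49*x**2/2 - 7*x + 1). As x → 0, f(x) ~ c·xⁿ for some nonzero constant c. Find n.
3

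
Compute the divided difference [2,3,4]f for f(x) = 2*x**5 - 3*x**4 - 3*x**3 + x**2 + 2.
379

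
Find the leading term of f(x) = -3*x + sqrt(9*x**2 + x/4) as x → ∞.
1/24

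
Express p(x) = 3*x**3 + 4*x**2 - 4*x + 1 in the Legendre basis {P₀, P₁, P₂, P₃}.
(7/3)P₀ + (-11/5)P₁ + (8/3)P₂ + (6/5)P₃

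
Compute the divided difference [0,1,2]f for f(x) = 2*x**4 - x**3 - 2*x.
11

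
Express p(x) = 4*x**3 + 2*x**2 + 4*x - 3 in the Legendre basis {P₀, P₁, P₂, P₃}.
(-7/3)P₀ + (32/5)P₁ + (4/3)P₂ + (8/5)P₃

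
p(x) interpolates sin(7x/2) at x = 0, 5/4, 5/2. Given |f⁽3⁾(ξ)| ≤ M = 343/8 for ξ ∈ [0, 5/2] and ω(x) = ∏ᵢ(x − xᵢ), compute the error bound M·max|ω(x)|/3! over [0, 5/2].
42875*sqrt(3)/13824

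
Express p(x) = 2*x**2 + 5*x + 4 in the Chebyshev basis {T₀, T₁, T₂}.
(5)T₀ + (5)T₁ + T₂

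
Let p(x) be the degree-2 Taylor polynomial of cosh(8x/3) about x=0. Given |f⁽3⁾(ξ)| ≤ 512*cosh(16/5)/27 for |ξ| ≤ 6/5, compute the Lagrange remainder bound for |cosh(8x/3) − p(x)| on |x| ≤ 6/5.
2048*cosh(16/5)/375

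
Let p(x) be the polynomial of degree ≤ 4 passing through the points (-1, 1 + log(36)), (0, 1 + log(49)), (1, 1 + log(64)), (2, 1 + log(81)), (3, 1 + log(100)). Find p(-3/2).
1 + log(8388608*2**(3/16)*3**(19/64)*5**(35/64)*7**(7/16)/2470629)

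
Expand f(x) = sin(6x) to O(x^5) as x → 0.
6*x - 36*x**3 + O(x**5)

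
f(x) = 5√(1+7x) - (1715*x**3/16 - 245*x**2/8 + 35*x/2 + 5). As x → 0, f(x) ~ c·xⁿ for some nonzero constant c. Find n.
4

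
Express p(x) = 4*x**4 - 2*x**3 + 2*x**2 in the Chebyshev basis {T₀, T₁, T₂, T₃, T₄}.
(5/2)T₀ + (-3/2)T₁ + (3)T₂ + (-1/2)T₃ + (1/2)T₄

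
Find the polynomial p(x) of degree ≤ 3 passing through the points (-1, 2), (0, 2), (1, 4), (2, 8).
x**2 + x + 2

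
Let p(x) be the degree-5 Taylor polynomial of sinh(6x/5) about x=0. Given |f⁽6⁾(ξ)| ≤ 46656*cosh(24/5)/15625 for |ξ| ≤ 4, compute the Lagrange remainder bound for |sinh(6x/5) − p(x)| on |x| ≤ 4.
1327104*cosh(24/5)/78125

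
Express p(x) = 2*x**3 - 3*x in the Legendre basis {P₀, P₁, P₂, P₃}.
(-9/5)P₁ + (4/5)P₃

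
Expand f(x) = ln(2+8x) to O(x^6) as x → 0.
log(2) + 4*x - 8*x**2 + 64*x**3/3 - 64*x**4 + 1024*x**5/5 + O(x**6)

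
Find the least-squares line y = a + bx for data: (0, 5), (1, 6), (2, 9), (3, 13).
a = 21/5, b = 27/10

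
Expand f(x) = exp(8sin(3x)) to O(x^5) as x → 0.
1 + 24*x + 288*x**2 + 2268*x**3 + 12960*x**4 + O(x**5)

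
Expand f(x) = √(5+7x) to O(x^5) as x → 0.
sqrt(5) + 7*sqrt(5)*x/10 - 49*sqrt(5)*x**2/200 + 343*sqrt(5)*x**3/2000 - 2401*sqrt(5)*x**4/16000 + O(x**5)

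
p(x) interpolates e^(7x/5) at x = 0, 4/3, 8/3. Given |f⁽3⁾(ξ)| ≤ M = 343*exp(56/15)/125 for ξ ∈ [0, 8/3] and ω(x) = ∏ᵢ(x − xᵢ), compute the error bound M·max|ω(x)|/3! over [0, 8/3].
21952*sqrt(3)*exp(56/15)/91125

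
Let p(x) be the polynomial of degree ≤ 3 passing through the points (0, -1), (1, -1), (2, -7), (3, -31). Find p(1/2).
-1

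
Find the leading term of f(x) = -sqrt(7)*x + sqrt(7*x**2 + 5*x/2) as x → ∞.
5*sqrt(7)/28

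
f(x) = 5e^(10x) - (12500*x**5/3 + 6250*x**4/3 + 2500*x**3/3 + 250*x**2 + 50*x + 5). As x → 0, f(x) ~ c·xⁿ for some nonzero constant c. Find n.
6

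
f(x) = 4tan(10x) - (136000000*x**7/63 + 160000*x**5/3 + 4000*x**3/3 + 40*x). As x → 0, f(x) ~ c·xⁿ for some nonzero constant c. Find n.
9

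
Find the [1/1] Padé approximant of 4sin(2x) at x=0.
8*x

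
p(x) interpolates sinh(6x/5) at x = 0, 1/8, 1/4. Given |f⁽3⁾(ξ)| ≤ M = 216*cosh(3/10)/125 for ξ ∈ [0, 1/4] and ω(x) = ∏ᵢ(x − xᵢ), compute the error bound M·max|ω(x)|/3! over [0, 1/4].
sqrt(3)*cosh(3/10)/8000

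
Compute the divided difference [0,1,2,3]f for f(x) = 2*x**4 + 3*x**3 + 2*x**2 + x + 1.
15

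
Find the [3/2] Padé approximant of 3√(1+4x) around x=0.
(6*x**3 + 27*x**2 + 18*x + 3)/(3*x**2 + 4*x + 1)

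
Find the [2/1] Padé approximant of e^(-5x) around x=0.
(25*x**2/6 - 10*x/3 + 1)/(5*x/3 + 1)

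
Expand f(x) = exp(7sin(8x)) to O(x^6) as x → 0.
1 + 56*x + 1568*x**2 + 28672*x**3 + 376320*x**4 + 54820864*x**5/15 + O(x**6)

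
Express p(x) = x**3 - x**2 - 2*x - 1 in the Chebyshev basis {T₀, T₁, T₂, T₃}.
(-3/2)T₀ + (-5/4)T₁ + (-1/2)T₂ + (1/4)T₃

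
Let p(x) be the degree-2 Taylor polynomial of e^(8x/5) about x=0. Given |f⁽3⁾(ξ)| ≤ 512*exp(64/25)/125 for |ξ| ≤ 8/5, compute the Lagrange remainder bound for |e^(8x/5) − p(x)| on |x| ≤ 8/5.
131072*exp(64/25)/46875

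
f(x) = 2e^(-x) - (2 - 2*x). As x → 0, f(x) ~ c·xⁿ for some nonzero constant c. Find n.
2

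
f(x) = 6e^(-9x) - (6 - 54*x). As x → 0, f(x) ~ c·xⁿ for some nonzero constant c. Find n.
2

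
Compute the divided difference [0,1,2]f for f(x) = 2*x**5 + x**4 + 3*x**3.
46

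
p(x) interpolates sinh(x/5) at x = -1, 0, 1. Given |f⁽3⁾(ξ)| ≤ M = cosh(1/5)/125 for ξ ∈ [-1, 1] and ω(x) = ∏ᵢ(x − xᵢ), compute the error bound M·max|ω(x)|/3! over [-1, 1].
sqrt(3)*cosh(1/5)/3375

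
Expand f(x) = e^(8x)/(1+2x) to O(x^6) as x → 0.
1 + 6*x + 20*x**2 + 136*x**3/3 + 80*x**4 + 1696*x**5/15 + O(x**6)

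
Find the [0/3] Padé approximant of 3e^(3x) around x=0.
3/(-9*x**3/2 + 9*x**2/2 - 3*x + 1)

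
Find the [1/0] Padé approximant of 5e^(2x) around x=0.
10*x + 5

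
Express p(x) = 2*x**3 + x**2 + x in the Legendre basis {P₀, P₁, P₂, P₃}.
(1/3)P₀ + (11/5)P₁ + (2/3)P₂ + (4/5)P₃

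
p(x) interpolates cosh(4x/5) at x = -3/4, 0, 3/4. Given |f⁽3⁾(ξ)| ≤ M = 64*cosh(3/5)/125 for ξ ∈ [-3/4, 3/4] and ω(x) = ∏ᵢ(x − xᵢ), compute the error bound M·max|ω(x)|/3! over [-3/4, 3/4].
sqrt(3)*cosh(3/5)/125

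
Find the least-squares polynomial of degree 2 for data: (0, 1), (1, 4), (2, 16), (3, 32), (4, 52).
3/7 + (15/7)x + (19/7)x²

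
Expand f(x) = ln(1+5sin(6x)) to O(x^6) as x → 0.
30*x - 450*x**2 + 8820*x**3 - 197100*x**4 + 4698324*x**5 + O(x**6)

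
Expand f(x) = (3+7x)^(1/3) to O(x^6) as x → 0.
3**(1/3) + 7*3**(1/3)*x/9 - 49*3**(1/3)*x**2/81 + 1715*3**(1/3)*x**3/2187 - 24010*3**(1/3)*x**4/19683 + 369754*3**(1/3)*x**5/177147 + O(x**6)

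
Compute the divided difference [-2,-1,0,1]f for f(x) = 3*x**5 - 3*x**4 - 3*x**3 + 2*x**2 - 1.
18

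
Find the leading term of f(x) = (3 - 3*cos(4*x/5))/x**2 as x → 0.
24/25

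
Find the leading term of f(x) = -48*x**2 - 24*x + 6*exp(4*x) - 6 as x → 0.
64*x**3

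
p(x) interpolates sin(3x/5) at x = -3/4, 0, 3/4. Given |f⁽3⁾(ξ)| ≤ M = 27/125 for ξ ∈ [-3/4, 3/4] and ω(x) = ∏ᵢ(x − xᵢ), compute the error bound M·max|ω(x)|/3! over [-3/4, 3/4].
27*sqrt(3)/8000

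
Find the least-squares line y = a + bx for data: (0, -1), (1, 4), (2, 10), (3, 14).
a = -9/10, b = 51/10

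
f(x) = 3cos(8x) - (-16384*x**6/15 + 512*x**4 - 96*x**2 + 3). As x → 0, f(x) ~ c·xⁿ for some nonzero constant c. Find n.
8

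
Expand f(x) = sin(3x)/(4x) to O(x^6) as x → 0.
3/4 - 9*x**2/8 + 81*x**4/160 + O(x**6)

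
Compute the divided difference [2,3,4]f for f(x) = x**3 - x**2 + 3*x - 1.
8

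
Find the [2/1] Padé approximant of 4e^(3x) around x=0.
(6*x**2 + 8*x + 4)/(1 - x)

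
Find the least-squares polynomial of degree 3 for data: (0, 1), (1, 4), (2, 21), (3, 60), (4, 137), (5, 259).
61/63 + (215/378)x + (205/252)x² + (203/108)x³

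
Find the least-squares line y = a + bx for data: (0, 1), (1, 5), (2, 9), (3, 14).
a = 4/5, b = 43/10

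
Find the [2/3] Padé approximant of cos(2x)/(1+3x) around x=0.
(1 - 5*x**2/3)/(x**3 + x**2/3 + 3*x + 1)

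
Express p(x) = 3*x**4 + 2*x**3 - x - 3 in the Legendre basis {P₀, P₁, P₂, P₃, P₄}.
(-12/5)P₀ + (1/5)P₁ + (12/7)P₂ + (4/5)P₃ + (24/35)P₄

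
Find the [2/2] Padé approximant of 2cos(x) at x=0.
(2 - 5*x**2/6)/(x**2/12 + 1)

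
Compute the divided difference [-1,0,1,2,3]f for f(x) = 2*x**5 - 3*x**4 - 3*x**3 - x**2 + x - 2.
7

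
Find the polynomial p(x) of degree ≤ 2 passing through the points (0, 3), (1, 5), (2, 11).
2*x**2 + 3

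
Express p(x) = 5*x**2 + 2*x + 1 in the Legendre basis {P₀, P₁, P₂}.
(8/3)P₀ + (2)P₁ + (10/3)P₂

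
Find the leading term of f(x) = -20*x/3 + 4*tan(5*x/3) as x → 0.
500*x**3/81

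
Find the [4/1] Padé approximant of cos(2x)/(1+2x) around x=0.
(2*x**4/3 - 2*x**2 + 1)/(2*x + 1)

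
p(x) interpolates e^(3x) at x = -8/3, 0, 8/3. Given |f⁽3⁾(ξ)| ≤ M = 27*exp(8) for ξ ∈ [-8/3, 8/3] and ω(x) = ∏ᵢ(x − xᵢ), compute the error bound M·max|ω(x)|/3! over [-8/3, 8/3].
512*sqrt(3)*exp(8)/27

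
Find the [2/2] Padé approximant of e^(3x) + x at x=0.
(-21*x**2/4 + x + 1)/(9*x**2/4 - 3*x + 1)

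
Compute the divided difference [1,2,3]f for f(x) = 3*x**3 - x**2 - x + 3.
17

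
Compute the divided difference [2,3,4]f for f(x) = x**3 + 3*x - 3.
9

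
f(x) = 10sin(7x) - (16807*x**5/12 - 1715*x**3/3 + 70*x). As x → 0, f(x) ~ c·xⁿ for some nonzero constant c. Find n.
7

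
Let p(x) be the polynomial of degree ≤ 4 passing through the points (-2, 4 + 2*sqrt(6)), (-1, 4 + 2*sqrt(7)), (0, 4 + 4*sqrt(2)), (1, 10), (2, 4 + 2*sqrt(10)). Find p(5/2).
-251/16 - 45*sqrt(7)/16 + 35*sqrt(6)/64 + 315*sqrt(10)/64 + 189*sqrt(2)/16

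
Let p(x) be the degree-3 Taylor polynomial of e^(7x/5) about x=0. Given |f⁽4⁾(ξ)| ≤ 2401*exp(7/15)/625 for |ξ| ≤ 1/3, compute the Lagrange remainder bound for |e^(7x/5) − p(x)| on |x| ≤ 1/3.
2401*exp(7/15)/1215000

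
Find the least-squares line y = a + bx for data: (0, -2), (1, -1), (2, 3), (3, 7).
a = -29/10, b = 31/10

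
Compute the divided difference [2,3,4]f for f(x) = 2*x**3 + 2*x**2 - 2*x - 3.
20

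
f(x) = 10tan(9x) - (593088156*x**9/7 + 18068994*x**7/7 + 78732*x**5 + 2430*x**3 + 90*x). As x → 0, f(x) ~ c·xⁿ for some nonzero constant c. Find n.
11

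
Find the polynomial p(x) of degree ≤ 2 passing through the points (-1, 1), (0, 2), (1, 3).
x + 2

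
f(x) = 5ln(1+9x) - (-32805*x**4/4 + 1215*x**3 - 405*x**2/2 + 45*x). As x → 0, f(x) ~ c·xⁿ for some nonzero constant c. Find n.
5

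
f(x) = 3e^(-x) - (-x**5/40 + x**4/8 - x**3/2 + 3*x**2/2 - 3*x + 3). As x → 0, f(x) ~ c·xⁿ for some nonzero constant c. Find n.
6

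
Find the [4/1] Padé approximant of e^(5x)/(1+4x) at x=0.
(459375*x**4/15112 + 102125*x**3/5667 + 45975*x**2/3778 + 8820*x/1889 + 1)/(6931*x/1889 + 1)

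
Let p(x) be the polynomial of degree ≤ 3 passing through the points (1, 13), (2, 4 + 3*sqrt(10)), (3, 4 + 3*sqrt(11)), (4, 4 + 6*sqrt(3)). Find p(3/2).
-15*sqrt(11)/16 + 3*sqrt(3)/8 + 109/16 + 45*sqrt(10)/16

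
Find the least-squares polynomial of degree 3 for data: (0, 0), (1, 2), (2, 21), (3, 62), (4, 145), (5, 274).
-11/126 + (-739/756)x + (211/126)x² + (205/108)x³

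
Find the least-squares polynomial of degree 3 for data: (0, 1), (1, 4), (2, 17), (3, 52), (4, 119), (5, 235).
6/7 + (65/21)x + (-47/28)x² + (25/12)x³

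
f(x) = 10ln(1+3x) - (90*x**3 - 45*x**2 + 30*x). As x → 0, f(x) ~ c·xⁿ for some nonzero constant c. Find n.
4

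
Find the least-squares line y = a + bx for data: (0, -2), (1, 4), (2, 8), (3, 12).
a = -7/5, b = 23/5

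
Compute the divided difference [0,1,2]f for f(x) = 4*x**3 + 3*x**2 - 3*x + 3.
15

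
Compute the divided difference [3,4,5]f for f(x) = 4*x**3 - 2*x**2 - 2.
46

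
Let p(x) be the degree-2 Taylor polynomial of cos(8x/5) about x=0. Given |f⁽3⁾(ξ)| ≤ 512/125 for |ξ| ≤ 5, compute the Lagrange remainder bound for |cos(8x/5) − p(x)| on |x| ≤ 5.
256/3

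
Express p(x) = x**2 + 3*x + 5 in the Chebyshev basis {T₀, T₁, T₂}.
(11/2)T₀ + (3)T₁ + (1/2)T₂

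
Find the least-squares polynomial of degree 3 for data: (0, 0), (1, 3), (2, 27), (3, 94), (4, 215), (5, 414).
1/42 + (-649/252)x + (197/84)x² + (53/18)x³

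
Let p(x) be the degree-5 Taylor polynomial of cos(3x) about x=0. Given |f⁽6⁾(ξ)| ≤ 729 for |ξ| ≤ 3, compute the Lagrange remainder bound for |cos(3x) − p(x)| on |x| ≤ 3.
59049/80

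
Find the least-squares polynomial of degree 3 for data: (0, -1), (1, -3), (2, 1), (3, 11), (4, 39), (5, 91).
-9/7 + (1/3)x + (-31/14)x² + (7/6)x³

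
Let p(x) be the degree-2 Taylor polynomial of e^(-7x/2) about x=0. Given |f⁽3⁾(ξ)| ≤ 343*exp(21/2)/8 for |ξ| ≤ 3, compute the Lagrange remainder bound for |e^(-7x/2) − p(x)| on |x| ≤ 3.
3087*exp(21/2)/16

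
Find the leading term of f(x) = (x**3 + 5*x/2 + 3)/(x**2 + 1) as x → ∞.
x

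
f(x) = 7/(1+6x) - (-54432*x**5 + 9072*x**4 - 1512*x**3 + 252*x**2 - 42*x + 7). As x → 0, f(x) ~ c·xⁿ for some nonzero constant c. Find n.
6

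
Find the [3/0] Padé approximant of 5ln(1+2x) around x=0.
10*x*(4*x**2 - 3*x + 3)/3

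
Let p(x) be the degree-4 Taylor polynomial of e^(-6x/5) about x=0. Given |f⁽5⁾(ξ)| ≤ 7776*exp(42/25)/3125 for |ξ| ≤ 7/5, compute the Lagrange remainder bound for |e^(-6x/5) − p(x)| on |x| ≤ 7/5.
5445468*exp(42/25)/48828125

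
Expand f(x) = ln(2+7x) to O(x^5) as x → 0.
log(2) + 7*x/2 - 49*x**2/8 + 343*x**3/24 - 2401*x**4/64 + O(x**5)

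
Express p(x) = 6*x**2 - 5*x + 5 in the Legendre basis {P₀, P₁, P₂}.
(7)P₀ + (-5)P₁ + (4)P₂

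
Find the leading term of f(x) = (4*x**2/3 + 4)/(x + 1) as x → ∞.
4*x/3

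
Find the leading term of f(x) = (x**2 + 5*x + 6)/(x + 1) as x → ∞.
x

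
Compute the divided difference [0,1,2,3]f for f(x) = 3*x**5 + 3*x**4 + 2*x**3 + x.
95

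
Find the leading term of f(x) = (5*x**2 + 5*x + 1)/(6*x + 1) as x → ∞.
5*x/6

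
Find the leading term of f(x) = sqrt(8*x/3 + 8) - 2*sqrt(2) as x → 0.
sqrt(2)*x/3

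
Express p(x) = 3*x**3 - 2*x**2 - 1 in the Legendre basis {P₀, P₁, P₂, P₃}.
(-5/3)P₀ + (9/5)P₁ + (-4/3)P₂ + (6/5)P₃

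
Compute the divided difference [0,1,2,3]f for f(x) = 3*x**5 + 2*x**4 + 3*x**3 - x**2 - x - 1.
90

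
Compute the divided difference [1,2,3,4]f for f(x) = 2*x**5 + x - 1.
130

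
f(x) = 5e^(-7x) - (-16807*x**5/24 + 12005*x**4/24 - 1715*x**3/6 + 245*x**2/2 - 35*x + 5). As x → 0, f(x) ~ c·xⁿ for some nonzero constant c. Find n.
6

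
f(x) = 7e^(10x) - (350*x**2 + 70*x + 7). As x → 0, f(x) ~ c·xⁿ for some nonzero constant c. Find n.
3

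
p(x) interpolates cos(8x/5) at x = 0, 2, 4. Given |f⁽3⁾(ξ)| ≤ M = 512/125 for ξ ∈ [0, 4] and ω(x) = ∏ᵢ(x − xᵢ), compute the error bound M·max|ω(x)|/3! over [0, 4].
4096*sqrt(3)/3375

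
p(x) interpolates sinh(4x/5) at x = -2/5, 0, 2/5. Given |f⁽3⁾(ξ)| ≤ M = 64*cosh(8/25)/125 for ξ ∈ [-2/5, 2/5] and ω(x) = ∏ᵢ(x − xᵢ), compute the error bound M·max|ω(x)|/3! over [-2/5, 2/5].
512*sqrt(3)*cosh(8/25)/421875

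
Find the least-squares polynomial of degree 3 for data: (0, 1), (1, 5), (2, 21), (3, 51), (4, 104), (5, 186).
103/126 + (1469/756)x + (461/252)x² + (28/27)x³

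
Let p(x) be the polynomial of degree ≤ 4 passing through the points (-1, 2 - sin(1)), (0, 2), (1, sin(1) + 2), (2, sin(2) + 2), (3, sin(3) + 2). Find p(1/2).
-5*sin(2)/32 + 3*sin(3)/128 + 95*sin(1)/128 + 2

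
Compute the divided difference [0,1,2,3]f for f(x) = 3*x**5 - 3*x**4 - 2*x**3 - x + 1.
55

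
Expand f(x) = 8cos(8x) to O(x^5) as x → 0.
8 - 256*x**2 + 4096*x**4/3 + O(x**5)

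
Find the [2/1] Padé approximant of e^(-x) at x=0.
(x**2/6 - 2*x/3 + 1)/(x/3 + 1)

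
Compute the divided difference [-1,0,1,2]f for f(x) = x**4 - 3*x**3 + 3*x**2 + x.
-1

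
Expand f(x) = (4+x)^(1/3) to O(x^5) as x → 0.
2**(2/3) + 2**(2/3)*x/12 - 2**(2/3)*x**2/144 + 5*2**(2/3)*x**3/5184 - 5*2**(2/3)*x**4/31104 + O(x**5)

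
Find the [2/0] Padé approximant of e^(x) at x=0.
x**2/2 + x + 1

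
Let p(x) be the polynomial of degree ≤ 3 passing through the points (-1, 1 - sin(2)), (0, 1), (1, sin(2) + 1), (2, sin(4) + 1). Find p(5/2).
-15*sin(2)/8 + 35*sin(4)/16 + 1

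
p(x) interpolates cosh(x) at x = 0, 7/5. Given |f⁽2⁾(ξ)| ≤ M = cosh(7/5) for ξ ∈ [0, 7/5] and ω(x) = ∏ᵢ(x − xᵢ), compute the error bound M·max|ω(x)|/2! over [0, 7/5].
49*cosh(7/5)/200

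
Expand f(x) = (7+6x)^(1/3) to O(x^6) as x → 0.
7**(1/3) + 2*7**(1/3)*x/7 - 4*7**(1/3)*x**2/49 + 40*7**(1/3)*x**3/1029 - 160*7**(1/3)*x**4/7203 + 704*7**(1/3)*x**5/50421 + O(x**6)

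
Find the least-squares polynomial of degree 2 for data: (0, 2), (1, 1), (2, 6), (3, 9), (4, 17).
59/35 + (-27/35)x + (8/7)x²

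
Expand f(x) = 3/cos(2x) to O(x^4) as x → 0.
3 + 6*x**2 + O(x**4)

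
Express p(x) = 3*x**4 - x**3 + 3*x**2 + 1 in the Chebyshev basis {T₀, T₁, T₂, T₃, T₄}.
(29/8)T₀ + (-3/4)T₁ + (3)T₂ + (-1/4)T₃ + (3/8)T₄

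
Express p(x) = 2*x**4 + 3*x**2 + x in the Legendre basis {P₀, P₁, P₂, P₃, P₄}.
(7/5)P₀ + P₁ + (22/7)P₂ + (16/35)P₄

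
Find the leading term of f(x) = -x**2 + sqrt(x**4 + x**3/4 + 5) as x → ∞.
x/8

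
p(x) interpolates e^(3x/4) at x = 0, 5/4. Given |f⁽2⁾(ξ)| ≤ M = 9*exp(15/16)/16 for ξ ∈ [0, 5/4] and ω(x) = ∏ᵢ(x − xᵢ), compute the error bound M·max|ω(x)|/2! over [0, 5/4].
225*exp(15/16)/2048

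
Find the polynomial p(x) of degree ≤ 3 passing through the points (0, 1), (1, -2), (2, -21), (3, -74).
-3*x**3 + x**2 - x + 1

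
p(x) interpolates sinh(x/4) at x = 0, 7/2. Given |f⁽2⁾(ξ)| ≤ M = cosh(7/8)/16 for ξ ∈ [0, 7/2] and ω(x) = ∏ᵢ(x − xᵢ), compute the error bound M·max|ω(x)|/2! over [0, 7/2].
49*cosh(7/8)/512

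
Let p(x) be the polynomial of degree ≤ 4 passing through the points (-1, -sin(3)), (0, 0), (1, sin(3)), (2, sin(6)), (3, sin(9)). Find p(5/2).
35*sin(6)/32 - 65*sin(3)/128 + 35*sin(9)/128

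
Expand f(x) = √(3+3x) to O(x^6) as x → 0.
sqrt(3) + sqrt(3)*x/2 - sqrt(3)*x**2/8 + sqrt(3)*x**3/16 - 5*sqrt(3)*x**4/128 + 7*sqrt(3)*x**5/256 + O(x**6)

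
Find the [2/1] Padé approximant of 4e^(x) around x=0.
(2*x**2/3 + 8*x/3 + 4)/(1 - x/3)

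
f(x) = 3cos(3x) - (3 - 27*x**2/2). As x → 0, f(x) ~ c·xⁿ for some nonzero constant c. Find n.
4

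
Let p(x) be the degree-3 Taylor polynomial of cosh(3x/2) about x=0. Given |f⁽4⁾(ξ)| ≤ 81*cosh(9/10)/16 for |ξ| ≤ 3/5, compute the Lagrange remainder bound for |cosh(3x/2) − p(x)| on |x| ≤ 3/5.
2187*cosh(9/10)/80000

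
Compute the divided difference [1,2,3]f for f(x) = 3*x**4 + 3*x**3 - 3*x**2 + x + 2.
90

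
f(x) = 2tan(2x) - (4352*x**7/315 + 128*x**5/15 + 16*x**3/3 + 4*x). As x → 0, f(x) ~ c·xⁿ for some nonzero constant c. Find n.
9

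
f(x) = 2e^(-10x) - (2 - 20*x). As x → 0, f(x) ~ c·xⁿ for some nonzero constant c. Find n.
2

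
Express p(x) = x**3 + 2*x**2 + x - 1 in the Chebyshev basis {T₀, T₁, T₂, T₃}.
(7/4)T₁ + T₂ + (1/4)T₃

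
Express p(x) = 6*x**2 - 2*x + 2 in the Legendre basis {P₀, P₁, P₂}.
(4)P₀ + (-2)P₁ + (4)P₂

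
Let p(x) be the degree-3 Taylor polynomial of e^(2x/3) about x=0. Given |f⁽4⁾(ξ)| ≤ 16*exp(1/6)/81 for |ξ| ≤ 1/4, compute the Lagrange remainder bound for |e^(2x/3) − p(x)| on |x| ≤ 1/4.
exp(1/6)/31104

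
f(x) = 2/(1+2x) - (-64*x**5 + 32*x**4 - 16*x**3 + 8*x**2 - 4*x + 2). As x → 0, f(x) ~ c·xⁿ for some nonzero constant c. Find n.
6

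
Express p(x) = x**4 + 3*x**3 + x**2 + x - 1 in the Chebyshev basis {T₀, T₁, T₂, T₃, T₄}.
(-1/8)T₀ + (13/4)T₁ + T₂ + (3/4)T₃ + (1/8)T₄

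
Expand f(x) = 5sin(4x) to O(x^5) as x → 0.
20*x - 160*x**3/3 + O(x**5)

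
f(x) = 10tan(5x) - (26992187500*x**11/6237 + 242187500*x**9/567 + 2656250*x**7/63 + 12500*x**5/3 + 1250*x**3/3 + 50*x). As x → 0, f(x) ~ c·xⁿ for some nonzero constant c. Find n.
13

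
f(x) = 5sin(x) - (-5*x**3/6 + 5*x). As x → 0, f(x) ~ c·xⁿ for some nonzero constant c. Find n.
5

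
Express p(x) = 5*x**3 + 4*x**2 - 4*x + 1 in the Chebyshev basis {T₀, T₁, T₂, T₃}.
(3)T₀ + (-1/4)T₁ + (2)T₂ + (5/4)T₃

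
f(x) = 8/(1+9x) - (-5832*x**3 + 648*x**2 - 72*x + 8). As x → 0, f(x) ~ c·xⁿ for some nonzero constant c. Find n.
4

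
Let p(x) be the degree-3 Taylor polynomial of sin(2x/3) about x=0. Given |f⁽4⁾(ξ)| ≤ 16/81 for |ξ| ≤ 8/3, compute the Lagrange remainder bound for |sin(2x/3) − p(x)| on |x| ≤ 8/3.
8192/19683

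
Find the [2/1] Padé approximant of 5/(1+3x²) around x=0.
5 - 15*x**2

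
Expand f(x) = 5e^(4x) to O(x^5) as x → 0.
5 + 20*x + 40*x**2 + 160*x**3/3 + 160*x**4/3 + O(x**5)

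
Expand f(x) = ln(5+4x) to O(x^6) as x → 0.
log(5) + 4*x/5 - 8*x**2/25 + 64*x**3/375 - 64*x**4/625 + 1024*x**5/15625 + O(x**6)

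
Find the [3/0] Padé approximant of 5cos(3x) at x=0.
5 - 45*x**2/2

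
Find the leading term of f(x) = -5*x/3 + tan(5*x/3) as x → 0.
125*x**3/81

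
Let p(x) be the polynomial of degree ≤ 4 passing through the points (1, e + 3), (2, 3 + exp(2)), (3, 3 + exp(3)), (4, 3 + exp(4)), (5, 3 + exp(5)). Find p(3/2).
-35*exp(3)/64 - 5*exp(5)/128 + 35*e/128 + 3 + 35*exp(2)/32 + 7*exp(4)/32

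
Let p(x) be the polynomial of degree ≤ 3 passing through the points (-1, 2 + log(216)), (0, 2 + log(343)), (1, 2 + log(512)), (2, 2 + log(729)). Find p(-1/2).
2 + log(147*2**(1/8)*3**(5/16)*7**(13/16)/4)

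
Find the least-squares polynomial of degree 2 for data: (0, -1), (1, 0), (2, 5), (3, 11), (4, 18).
-47/35 + (83/70)x + (13/14)x²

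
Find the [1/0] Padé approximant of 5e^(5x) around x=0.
25*x + 5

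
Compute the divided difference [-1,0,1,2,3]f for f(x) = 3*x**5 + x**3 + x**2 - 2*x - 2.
15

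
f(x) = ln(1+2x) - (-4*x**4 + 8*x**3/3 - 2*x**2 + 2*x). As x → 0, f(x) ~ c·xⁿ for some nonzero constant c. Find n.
5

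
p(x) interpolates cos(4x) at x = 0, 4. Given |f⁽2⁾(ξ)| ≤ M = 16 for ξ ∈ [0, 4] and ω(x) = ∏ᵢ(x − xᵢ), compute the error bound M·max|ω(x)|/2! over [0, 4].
32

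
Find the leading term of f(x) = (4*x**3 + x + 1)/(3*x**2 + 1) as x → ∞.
4*x/3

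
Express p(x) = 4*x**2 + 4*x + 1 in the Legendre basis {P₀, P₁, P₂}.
(7/3)P₀ + (4)P₁ + (8/3)P₂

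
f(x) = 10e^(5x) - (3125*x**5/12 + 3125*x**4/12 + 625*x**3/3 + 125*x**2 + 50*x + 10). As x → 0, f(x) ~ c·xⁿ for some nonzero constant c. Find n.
6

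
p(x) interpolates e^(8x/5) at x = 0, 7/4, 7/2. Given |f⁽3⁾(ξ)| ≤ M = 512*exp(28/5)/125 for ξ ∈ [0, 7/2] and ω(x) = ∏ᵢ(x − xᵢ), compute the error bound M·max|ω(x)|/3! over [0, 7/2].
2744*sqrt(3)*exp(28/5)/3375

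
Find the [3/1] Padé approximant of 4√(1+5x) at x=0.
(-125*x**3/16 + 75*x**2/4 + 45*x/2 + 4)/(25*x/8 + 1)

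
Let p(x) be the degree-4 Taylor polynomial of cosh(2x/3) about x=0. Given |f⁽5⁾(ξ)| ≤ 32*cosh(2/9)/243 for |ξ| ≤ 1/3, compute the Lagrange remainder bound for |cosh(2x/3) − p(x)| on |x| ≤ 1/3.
4*cosh(2/9)/885735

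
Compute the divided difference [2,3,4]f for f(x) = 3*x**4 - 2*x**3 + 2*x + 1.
147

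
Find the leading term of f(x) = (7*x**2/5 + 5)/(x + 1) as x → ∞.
7*x/5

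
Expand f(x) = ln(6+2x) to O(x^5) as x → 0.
log(6) + x/3 - x**2/18 + x**3/81 - x**4/324 + O(x**5)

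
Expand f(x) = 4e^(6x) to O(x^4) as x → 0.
4 + 24*x + 72*x**2 + 144*x**3 + O(x**4)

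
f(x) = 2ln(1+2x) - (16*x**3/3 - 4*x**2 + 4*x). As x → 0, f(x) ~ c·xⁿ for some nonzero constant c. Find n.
4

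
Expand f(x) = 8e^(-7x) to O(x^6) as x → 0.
8 - 56*x + 196*x**2 - 1372*x**3/3 + 2401*x**4/3 - 16807*x**5/15 + O(x**6)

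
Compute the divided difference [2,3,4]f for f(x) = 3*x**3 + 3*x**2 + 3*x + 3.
30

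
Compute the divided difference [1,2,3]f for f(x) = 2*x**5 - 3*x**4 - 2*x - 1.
105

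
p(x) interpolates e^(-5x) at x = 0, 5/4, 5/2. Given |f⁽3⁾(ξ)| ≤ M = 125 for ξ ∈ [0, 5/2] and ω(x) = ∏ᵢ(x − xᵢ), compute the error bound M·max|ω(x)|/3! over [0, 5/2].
15625*sqrt(3)/1728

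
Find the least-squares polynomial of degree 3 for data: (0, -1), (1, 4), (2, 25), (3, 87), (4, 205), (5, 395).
-40/63 + (-82/189)x + (221/252)x² + (325/108)x³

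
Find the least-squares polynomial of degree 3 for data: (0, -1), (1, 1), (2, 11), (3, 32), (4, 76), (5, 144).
-127/126 + (643/756)x + (67/252)x² + (29/27)x³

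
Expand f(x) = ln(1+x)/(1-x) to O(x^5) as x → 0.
x + x**2/2 + 5*x**3/6 + 7*x**4/12 + O(x**5)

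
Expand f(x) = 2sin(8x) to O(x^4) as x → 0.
16*x - 512*x**3/3 + O(x**4)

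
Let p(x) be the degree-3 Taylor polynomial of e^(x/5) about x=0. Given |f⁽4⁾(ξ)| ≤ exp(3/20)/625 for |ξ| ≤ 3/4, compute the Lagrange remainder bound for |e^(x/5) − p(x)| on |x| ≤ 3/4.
27*exp(3/20)/1280000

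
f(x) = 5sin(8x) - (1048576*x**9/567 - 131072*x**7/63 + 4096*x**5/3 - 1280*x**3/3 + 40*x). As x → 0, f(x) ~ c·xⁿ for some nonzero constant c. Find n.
11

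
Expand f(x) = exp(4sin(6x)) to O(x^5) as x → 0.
1 + 24*x + 288*x**2 + 2160*x**3 + 10368*x**4 + O(x**5)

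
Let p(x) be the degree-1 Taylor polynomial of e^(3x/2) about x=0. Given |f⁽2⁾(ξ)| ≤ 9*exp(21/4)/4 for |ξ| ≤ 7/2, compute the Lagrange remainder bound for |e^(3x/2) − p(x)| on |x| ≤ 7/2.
441*exp(21/4)/32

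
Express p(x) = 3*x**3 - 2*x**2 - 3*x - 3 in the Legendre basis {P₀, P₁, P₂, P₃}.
(-11/3)P₀ + (-6/5)P₁ + (-4/3)P₂ + (6/5)P₃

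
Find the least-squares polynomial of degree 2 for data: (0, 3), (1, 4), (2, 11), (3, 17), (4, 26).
89/35 + (113/70)x + (15/14)x²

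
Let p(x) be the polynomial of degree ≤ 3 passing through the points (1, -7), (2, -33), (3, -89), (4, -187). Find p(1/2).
-3/2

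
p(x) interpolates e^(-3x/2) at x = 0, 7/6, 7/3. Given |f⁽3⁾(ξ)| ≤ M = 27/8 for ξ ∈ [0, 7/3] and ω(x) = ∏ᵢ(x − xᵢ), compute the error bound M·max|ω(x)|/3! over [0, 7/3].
343*sqrt(3)/1728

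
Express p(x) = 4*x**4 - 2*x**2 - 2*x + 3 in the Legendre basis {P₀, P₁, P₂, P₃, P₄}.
(47/15)P₀ + (-2)P₁ + (20/21)P₂ + (32/35)P₄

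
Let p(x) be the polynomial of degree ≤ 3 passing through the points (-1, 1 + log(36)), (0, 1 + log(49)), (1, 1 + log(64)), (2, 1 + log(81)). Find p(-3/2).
1 + log(110592*2**(1/4)*3**(1/8)*7**(5/8)/16807)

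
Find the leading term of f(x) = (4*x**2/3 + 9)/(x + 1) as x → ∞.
4*x/3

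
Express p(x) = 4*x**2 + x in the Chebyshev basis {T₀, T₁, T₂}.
(2)T₀ + T₁ + (2)T₂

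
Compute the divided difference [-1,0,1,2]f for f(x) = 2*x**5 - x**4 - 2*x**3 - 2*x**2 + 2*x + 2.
6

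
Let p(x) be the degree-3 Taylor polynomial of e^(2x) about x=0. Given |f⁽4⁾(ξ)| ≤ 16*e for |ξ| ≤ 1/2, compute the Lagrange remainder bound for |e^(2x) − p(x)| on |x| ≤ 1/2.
e/24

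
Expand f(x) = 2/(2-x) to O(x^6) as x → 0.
1 + x/2 + x**2/4 + x**3/8 + x**4/16 + x**5/32 + O(x**6)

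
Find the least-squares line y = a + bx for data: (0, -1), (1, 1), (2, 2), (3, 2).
a = -1/2, b = 1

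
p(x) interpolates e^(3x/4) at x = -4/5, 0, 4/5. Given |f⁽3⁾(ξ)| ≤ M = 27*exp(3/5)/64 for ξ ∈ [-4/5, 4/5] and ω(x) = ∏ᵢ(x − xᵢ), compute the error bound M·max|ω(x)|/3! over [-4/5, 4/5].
sqrt(3)*exp(3/5)/125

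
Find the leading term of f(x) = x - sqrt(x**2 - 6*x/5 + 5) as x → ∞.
3/5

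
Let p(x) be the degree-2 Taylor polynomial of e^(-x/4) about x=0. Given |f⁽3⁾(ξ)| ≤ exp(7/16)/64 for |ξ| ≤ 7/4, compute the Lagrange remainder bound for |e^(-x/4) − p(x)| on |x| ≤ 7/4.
343*exp(7/16)/24576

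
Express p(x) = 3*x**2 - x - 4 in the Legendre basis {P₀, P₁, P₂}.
(-3)P₀ - P₁ + (2)P₂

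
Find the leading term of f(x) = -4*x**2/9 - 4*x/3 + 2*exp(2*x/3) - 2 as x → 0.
8*x**3/81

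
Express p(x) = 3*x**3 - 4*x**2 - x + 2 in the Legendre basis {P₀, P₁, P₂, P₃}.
(2/3)P₀ + (4/5)P₁ + (-8/3)P₂ + (6/5)P₃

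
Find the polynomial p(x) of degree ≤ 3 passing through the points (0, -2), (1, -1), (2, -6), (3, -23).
-x**3 + 2*x - 2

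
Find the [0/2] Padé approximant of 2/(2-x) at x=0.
1/(1 - x/2)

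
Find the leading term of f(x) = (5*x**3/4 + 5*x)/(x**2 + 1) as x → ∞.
5*x/4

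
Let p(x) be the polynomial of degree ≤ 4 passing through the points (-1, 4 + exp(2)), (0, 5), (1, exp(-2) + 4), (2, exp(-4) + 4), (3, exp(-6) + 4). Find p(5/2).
5*(-14*exp(4) + 7 + 28*exp(2) + (108 - exp(2))*exp(6))*exp(-6)/128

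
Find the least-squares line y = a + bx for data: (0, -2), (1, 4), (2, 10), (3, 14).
a = -8/5, b = 27/5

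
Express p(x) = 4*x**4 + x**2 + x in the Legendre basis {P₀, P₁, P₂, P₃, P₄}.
(17/15)P₀ + P₁ + (62/21)P₂ + (32/35)P₄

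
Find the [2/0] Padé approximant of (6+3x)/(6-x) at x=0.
x**2/9 + 2*x/3 + 1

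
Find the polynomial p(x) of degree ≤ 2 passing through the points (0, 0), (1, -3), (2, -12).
-3*x**2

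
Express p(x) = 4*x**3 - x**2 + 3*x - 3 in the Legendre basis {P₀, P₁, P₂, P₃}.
(-10/3)P₀ + (27/5)P₁ + (-2/3)P₂ + (8/5)P₃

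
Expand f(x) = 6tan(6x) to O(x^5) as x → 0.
36*x + 432*x**3 + O(x**5)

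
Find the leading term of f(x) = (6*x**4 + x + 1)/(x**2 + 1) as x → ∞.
6*x**2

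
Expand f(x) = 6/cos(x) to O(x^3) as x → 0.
6 + 3*x**2 + O(x**3)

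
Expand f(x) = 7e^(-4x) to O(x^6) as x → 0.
7 - 28*x + 56*x**2 - 224*x**3/3 + 224*x**4/3 - 896*x**5/15 + O(x**6)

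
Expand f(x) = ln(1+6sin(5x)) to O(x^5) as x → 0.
30*x - 450*x**2 + 8875*x**3 - 198750*x**4 + O(x**5)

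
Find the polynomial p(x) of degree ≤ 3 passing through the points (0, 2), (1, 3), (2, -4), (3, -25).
-x**3 - x**2 + 3*x + 2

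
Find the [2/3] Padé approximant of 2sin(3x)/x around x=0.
(6 - 63*x**2/10)/(9*x**2/20 + 1)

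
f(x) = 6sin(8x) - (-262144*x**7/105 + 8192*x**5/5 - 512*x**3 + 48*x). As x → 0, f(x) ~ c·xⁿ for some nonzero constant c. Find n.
9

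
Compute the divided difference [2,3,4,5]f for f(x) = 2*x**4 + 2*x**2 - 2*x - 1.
28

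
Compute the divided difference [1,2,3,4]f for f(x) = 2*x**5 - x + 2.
130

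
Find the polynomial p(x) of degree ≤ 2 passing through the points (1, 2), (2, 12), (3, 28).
3*x**2 + x - 2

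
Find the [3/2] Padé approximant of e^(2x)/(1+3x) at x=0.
(536*x**3/1455 + 498*x**2/485 + 147*x/97 + 1)/(-707*x**2/485 + 244*x/97 + 1)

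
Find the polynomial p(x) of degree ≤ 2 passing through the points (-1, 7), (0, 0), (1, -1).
3*x**2 - 4*x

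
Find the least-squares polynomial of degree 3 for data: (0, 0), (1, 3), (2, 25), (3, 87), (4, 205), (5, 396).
1/6 + (-559/252)x + (131/84)x² + (53/18)x³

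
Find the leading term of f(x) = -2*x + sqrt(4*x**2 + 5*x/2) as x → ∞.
5/8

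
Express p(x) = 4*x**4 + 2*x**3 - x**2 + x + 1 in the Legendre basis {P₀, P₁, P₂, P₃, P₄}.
(22/15)P₀ + (11/5)P₁ + (34/21)P₂ + (4/5)P₃ + (32/35)P₄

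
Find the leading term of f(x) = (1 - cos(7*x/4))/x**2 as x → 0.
49/32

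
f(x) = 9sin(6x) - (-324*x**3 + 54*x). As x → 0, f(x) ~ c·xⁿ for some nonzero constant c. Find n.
5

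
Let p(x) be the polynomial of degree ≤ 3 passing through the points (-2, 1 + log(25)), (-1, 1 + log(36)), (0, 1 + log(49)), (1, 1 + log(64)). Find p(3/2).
1 + log(294912*2**(3/4)*21**(5/8)*5**(3/8)/84035)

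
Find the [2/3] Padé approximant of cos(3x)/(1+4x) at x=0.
(1 - 15*x**2/4)/(3*x**3 + 3*x**2/4 + 4*x + 1)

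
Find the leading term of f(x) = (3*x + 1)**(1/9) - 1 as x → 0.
x/3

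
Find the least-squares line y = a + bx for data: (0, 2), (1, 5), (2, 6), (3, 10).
a = 2, b = 5/2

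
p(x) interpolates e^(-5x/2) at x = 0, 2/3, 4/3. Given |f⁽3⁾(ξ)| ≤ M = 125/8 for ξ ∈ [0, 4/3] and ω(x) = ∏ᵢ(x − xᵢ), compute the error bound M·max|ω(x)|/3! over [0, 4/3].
125*sqrt(3)/729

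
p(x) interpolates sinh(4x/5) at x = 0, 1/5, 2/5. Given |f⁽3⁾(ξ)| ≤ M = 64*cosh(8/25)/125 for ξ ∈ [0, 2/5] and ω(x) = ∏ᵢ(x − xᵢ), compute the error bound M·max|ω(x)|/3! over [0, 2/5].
64*sqrt(3)*cosh(8/25)/421875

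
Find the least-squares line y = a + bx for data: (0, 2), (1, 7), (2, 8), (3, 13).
a = 12/5, b = 17/5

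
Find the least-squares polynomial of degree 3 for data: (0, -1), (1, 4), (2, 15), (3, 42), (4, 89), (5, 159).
-46/63 + (254/189)x + (59/36)x² + (97/108)x³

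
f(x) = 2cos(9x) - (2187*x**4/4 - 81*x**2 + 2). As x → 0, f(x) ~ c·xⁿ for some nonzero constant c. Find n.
6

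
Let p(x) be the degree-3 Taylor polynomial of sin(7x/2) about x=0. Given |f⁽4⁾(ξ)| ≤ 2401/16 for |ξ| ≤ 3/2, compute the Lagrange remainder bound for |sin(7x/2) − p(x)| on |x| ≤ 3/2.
64827/2048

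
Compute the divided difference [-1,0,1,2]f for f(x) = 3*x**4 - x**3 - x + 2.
5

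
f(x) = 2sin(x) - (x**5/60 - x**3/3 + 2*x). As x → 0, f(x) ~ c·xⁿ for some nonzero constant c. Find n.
7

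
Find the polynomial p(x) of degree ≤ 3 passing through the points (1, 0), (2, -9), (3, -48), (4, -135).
-3*x**3 + 3*x**2 + 3*x - 3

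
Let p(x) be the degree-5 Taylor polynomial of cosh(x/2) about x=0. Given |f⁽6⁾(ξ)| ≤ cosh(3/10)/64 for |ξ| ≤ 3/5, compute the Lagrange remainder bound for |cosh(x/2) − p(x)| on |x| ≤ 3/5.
81*cosh(3/10)/80000000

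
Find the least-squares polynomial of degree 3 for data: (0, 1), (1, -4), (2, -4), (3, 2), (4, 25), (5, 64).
62/63 + (-136/27)x + (-34/63)x² + (22/27)x³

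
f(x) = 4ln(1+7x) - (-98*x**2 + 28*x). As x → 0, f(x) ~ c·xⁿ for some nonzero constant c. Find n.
3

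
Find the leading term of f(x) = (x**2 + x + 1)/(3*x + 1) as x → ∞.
x/3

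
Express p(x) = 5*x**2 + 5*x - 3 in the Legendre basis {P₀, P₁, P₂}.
(-4/3)P₀ + (5)P₁ + (10/3)P₂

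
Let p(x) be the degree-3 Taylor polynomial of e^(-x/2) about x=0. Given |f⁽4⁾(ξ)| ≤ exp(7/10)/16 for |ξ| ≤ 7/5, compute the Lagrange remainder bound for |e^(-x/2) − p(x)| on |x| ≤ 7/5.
2401*exp(7/10)/240000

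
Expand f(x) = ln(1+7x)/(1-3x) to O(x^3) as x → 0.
7*x - 7*x**2/2 + O(x**3)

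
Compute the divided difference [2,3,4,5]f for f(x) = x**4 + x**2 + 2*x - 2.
14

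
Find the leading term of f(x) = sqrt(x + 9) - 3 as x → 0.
x/6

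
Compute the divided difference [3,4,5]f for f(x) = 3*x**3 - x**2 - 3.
35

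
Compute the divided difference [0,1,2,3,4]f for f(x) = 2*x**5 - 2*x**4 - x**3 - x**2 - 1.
18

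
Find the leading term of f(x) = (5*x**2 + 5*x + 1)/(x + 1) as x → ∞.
5*x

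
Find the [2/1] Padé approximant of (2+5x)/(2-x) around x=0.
(5*x/2 + 1)/(1 - x/2)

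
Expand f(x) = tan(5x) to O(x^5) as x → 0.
5*x + 125*x**3/3 + O(x**5)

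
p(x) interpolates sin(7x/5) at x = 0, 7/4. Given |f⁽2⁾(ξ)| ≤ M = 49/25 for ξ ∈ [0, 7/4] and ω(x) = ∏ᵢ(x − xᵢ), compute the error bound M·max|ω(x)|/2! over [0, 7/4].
2401/3200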